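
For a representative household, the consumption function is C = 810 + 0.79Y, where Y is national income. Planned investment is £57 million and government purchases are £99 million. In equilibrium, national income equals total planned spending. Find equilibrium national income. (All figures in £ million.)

Y = C + I + G = 810 + 0.79Y + 57 + 99
Y − 0.79Y = 966
0.21Y = 966, so Y = 966/0.21 = 4600

Y = 4600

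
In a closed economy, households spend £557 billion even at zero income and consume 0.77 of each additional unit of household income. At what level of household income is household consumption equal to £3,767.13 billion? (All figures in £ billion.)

Y = 4169

557 + 0.77Y = 3767.13
0.77Y = 3210.13, so Y = 3210.13/0.77 = 4169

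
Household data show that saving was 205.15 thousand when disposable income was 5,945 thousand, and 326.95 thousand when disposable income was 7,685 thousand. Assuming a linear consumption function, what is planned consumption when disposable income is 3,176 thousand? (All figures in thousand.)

C = 3164.68

MPS = ΔS/ΔY = (326.95 − 205.15)/(7685 − 5945) = 121.8/1740 = 0.07
MPC = 1 − MPS = 0.93
Autonomous saving = 205.15 − 0.07(5945) = -211, so a = 211
C = 211 + 0.93(3176) = 211 + 2953.68 = 3164.68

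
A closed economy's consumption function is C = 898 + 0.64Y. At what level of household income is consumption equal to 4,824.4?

898 + 0.64Y = 4824.4
0.64Y = 3926.4, so Y = 3926.4/0.64 = 6135

Y = 6135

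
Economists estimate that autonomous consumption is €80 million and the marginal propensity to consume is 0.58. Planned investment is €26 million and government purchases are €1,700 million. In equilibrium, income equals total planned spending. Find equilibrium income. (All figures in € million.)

Y = 4300

Y = C + I + G = 80 + 0.58Y + 26 + 1700
Y − 0.58Y = 1806
0.42Y = 1806, so Y = 1806/0.42 = 4300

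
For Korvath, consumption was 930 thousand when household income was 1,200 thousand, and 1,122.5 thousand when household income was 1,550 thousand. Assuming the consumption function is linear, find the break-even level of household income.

Y = 600

MPC = (1122.5 − 930)/(1550 − 1200) = 192.5/350 = 0.55
a = 930 − 0.55(1200) = 930 − 660 = 270
Break-even: Y = a/(1−MPC) = 270/0.45 = 600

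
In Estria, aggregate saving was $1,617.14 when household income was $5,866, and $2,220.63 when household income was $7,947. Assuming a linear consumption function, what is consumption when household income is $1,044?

MPS = ΔS/ΔY = (2220.63 − 1617.14)/(7947 − 5866) = 603.49/2081 = 0.29
MPC = 1 − MPS = 0.71
Autonomous saving = 1617.14 − 0.29(5866) = -84, so a = 84
C = 84 + 0.71(1044) = 84 + 741.24 = 825.24

C = 825.24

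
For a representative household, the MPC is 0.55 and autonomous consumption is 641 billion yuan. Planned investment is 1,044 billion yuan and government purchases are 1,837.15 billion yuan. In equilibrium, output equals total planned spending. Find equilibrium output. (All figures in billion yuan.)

Y = C + I + G = 641 + 0.55Y + 1044 + 1837.15
Y − 0.55Y = 3522.15
0.45Y = 3522.15, so Y = 3522.15/0.45 = 7827

Y = 7827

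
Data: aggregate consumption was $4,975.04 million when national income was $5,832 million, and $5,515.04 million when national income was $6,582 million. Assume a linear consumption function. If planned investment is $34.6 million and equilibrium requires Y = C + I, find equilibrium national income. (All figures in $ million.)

MPC = (5515.04 − 4975.04)/(6582 − 5832) = 540/750 = 0.72
a = 4975.04 − 0.72(5832) = 776
Equilibrium: Y = 776 + 0.72Y + 34.6
0.28Y = 810.6, so Y = 810.6/0.28 = 2895

Y = 2895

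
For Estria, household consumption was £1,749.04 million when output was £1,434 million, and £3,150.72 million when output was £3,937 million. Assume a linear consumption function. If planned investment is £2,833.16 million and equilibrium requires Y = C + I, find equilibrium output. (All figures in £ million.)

MPC = (3150.72 − 1749.04)/(3937 − 1434) = 1401.68/2503 = 0.56
a = 1749.04 − 0.56(1434) = 946
Equilibrium: Y = 946 + 0.56Y + 2833.16
0.44Y = 3779.16, so Y = 3779.16/0.44 = 8589

Y = 8589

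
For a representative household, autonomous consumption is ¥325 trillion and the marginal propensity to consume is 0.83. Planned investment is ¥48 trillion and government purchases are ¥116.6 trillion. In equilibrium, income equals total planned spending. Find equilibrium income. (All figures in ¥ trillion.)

Y = C + I + G = 325 + 0.83Y + 48 + 116.6
Y − 0.83Y = 489.6
0.17Y = 489.6, so Y = 489.6/0.17 = 2880

Y = 2880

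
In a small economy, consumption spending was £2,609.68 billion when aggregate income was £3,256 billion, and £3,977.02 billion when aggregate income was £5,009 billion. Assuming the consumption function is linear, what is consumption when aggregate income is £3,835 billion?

MPC = (3977.02 − 2609.68)/(5009 − 3256) = 1367.34/1753 = 0.78
a = 2609.68 − 0.78(3256) = 2609.68 − 2539.68 = 70
C = 70 + 0.78(3835) = 70 + 2991.3 = 3061.3

C = 3061.3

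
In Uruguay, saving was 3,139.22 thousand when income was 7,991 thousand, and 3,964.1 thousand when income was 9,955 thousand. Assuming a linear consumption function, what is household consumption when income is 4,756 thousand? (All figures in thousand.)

MPS = ΔS/ΔY = (3964.1 − 3139.22)/(9955 − 7991) = 824.88/1964 = 0.42
MPC = 1 − MPS = 0.58
Autonomous saving = 3139.22 − 0.42(7991) = -217, so a = 217
C = 217 + 0.58(4756) = 217 + 2758.48 = 2975.48

C = 2975.48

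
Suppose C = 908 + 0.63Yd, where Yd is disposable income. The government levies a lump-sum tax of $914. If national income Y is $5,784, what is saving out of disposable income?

S = 893.9

Yd = Y − T = 5784 − 914 = 4870
C = 908 + 0.63(4870) = 908 + 3068.1 = 3976.1
S = Yd − C = 4870 − 3976.1 = 893.9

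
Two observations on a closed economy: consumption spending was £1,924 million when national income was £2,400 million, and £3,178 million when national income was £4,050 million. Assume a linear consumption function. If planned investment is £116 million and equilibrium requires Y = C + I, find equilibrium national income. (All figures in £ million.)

Y = 900

MPC = (3178 − 1924)/(4050 − 2400) = 1254/1650 = 0.76
a = 1924 − 0.76(2400) = 100
Equilibrium: Y = 100 + 0.76Y + 116
0.24Y = 216, so Y = 216/0.24 = 900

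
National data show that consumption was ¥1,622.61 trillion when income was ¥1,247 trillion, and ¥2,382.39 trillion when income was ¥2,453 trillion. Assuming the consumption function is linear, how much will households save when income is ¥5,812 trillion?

S = 1313.44

MPC = (2382.39 − 1622.61)/(2453 − 1247) = 759.78/1206 = 0.63
a = 1622.61 − 0.63(1247) = 1622.61 − 785.61 = 837
C = 837 + 0.63(5812) = 4498.56
S = 5812 − 4498.56 = 1313.44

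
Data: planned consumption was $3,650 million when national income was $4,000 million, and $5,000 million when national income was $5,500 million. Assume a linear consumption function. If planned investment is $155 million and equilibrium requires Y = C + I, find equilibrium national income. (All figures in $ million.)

MPC = (5000 − 3650)/(5500 − 4000) = 1350/1500 = 0.9
a = 3650 − 0.9(4000) = 50
Equilibrium: Y = 50 + 0.9Y + 155
0.1Y = 205, so Y = 205/0.1 = 2050

Y = 2050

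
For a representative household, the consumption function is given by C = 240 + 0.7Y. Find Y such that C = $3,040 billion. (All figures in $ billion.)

240 + 0.7Y = 3040
0.7Y = 2800, so Y = 2800/0.7 = 4000

Y = 4000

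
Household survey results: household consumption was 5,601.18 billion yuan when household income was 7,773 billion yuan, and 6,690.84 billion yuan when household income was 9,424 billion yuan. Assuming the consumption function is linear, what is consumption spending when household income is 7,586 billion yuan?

MPC = (6690.84 − 5601.18)/(9424 − 7773) = 1089.66/1651 = 0.66
a = 5601.18 − 0.66(7773) = 5601.18 − 5130.18 = 471
C = 471 + 0.66(7586) = 471 + 5006.76 = 5477.76

C = 5477.76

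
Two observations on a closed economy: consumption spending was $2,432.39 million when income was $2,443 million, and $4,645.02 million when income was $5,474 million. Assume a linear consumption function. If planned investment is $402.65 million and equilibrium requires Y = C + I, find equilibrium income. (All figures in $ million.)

MPC = (4645.02 − 2432.39)/(5474 − 2443) = 2212.63/3031 = 0.73
a = 2432.39 − 0.73(2443) = 649
Equilibrium: Y = 649 + 0.73Y + 402.65
0.27Y = 1051.65, so Y = 1051.65/0.27 = 3895

Y = 3895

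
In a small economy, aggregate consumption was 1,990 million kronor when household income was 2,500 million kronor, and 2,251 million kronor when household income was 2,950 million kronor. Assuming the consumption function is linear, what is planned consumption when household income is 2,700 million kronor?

C = 2106

MPC = (2251 − 1990)/(2950 − 2500) = 261/450 = 0.58
a = 1990 − 0.58(2500) = 1990 − 1450 = 540
C = 540 + 0.58(2700) = 540 + 1566 = 2106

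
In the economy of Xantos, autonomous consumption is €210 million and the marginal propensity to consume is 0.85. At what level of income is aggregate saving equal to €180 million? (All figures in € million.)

S = Y − C = -210 + 0.15Y
-210 + 0.15Y = 180, so 0.15Y = 390 and Y = 2600

Y = 2600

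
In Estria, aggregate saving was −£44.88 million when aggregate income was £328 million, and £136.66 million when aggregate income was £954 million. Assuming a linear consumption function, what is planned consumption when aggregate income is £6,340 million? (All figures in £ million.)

MPS = ΔS/ΔY = (136.66 − (-44.88))/(954 − 328) = 181.54/626 = 0.29
MPC = 1 − MPS = 0.71
Autonomous saving = -44.88 − 0.29(328) = -140, so a = 140
C = 140 + 0.71(6340) = 140 + 4501.4 = 4641.4

C = 4641.4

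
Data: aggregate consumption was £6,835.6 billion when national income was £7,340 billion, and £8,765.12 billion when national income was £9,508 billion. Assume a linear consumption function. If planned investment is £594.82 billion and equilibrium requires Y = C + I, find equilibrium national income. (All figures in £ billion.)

MPC = (8765.12 − 6835.6)/(9508 − 7340) = 1929.52/2168 = 0.89
a = 6835.6 − 0.89(7340) = 303
Equilibrium: Y = 303 + 0.89Y + 594.82
0.11Y = 897.82, so Y = 897.82/0.11 = 8162

Y = 8162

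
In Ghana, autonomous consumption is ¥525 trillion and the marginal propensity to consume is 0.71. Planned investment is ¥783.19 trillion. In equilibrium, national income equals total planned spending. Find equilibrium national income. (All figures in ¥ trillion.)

Y = C + I = 525 + 0.71Y + 783.19
Y − 0.71Y = 1308.19
0.29Y = 1308.19, so Y = 1308.19/0.29 = 4511

Y = 4511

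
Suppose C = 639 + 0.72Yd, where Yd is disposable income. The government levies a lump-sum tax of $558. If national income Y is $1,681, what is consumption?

Yd = Y − T = 1681 − 558 = 1123
C = 639 + 0.72(1123) = 639 + 808.56 = 1447.56

C = 1447.56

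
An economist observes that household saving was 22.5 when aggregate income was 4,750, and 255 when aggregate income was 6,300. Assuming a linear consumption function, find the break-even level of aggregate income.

Y = 4600

MPS = ΔS/ΔY = (255 − 22.5)/(6300 − 4750) = 232.5/1550 = 0.15
MPC = 1 − MPS = 0.85
From S(4750) = 22.5: −a + 0.15(4750) = 22.5, so a = 712.5 − 22.5 = 690
Break-even (S = 0): Y = a/MPS = 690/0.15 = 4600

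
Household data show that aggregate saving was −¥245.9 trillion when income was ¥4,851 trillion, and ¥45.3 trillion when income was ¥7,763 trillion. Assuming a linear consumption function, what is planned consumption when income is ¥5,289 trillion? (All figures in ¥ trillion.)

C = 5491.1

MPS = ΔS/ΔY = (45.3 − (-245.9))/(7763 − 4851) = 291.2/2912 = 0.1
MPC = 1 − MPS = 0.9
Autonomous saving = -245.9 − 0.1(4851) = -731, so a = 731
C = 731 + 0.9(5289) = 731 + 4760.1 = 5491.1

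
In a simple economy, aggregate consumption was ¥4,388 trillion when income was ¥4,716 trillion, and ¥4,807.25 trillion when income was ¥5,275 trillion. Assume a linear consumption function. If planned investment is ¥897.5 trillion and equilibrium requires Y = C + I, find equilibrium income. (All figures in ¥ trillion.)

Y = 6994

MPC = (4807.25 − 4388)/(5275 − 4716) = 419.25/559 = 0.75
a = 4388 − 0.75(4716) = 851
Equilibrium: Y = 851 + 0.75Y + 897.5
0.25Y = 1748.5, so Y = 1748.5/0.25 = 6994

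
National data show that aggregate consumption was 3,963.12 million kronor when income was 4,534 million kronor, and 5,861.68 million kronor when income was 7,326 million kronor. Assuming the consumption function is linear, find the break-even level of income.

Y = 2750

MPC = (5861.68 − 3963.12)/(7326 − 4534) = 1898.56/2792 = 0.68
a = 3963.12 − 0.68(4534) = 3963.12 − 3083.12 = 880
Break-even: Y = a/(1−MPC) = 880/0.32 = 2750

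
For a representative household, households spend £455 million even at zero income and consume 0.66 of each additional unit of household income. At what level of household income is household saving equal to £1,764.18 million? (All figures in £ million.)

Y = 6527

S = Y − C = -455 + 0.34Y
-455 + 0.34Y = 1764.18, so 0.34Y = 2219.18 and Y = 6527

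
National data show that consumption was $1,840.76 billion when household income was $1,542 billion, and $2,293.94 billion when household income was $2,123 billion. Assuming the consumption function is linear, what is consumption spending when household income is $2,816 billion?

MPC = (2293.94 − 1840.76)/(2123 − 1542) = 453.18/581 = 0.78
a = 1840.76 − 0.78(1542) = 1840.76 − 1202.76 = 638
C = 638 + 0.78(2816) = 638 + 2196.48 = 2834.48

C = 2834.48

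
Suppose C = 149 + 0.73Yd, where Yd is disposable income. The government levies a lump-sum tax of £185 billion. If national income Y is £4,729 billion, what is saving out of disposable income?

Yd = Y − T = 4729 − 185 = 4544
C = 149 + 0.73(4544) = 149 + 3317.12 = 3466.12
S = Yd − C = 4544 − 3466.12 = 1077.88

S = 1077.88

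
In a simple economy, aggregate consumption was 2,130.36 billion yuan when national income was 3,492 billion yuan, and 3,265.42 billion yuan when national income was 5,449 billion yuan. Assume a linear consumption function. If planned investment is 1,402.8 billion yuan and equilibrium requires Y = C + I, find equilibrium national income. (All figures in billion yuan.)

MPC = (3265.42 − 2130.36)/(5449 − 3492) = 1135.06/1957 = 0.58
a = 2130.36 − 0.58(3492) = 105
Equilibrium: Y = 105 + 0.58Y + 1402.8
0.42Y = 1507.8, so Y = 1507.8/0.42 = 3590

Y = 3590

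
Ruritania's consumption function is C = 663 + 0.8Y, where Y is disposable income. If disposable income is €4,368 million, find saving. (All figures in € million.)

C = 663 + 0.8(4368) = 663 + 3494.4 = 4157.4
S = Y − C = 4368 − 4157.4 = 210.6

S = 210.6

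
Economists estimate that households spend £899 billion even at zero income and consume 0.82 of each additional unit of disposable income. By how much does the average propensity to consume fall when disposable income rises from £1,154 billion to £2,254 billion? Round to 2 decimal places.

ΔAPC = 0.38

At Y = 1154: C = 899 + 0.82(1154) = 1845.28, APC = 1845.28/1154 = 1.599
At Y = 2254: C = 2747.28, APC = 2747.28/2254 = 1.219
Fall in APC = 1.599 − 1.219 = 0.38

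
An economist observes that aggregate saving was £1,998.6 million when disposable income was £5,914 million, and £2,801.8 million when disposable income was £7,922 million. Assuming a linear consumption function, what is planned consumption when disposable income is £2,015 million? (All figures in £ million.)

C = 1576

MPS = ΔS/ΔY = (2801.8 − 1998.6)/(7922 − 5914) = 803.2/2008 = 0.4
MPC = 1 − MPS = 0.6
Autonomous saving = 1998.6 − 0.4(5914) = -367, so a = 367
C = 367 + 0.6(2015) = 367 + 1209 = 1576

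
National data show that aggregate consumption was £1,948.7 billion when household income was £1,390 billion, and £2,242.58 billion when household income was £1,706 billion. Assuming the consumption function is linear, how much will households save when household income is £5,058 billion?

MPC = (2242.58 − 1948.7)/(1706 − 1390) = 293.88/316 = 0.93
a = 1948.7 − 0.93(1390) = 1948.7 − 1292.7 = 656
C = 656 + 0.93(5058) = 5359.94
S = 5058 − 5359.94 = -301.94

S = -301.94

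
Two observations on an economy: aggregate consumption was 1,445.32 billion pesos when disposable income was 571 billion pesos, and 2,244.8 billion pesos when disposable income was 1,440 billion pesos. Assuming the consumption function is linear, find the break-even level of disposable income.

MPC = (2244.8 − 1445.32)/(1440 − 571) = 799.48/869 = 0.92
a = 1445.32 − 0.92(571) = 1445.32 − 525.32 = 920
Break-even: Y = a/(1−MPC) = 920/0.08 = 11500

Y = 11500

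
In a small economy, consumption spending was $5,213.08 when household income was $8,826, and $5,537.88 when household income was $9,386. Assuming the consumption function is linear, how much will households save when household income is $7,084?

S = 2881.28

MPC = (5537.88 − 5213.08)/(9386 − 8826) = 324.8/560 = 0.58
a = 5213.08 − 0.58(8826) = 5213.08 − 5119.08 = 94
C = 94 + 0.58(7084) = 4202.72
S = 7084 − 4202.72 = 2881.28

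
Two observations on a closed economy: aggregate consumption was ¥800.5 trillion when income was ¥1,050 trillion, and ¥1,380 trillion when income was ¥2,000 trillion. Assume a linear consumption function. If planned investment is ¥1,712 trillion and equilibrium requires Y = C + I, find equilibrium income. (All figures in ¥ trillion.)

MPC = (1380 − 800.5)/(2000 − 1050) = 579.5/950 = 0.61
a = 800.5 − 0.61(1050) = 160
Equilibrium: Y = 160 + 0.61Y + 1712
0.39Y = 1872, so Y = 1872/0.39 = 4800

Y = 4800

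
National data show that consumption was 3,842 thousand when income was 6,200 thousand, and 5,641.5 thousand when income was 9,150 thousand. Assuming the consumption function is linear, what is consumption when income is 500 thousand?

C = 365

MPC = (5641.5 − 3842)/(9150 − 6200) = 1799.5/2950 = 0.61
a = 3842 − 0.61(6200) = 3842 − 3782 = 60
C = 60 + 0.61(500) = 60 + 305 = 365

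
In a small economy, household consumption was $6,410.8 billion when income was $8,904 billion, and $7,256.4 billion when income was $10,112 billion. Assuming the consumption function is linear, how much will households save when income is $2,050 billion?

MPC = (7256.4 − 6410.8)/(10112 − 8904) = 845.6/1208 = 0.7
a = 6410.8 − 0.7(8904) = 6410.8 − 6232.8 = 178
C = 178 + 0.7(2050) = 1613
S = 2050 − 1613 = 437

S = 437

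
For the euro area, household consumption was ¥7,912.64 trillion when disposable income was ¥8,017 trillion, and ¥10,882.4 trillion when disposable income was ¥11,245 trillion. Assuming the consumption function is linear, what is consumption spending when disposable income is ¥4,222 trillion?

C = 4421.24

MPC = (10882.4 − 7912.64)/(11245 − 8017) = 2969.76/3228 = 0.92
a = 7912.64 − 0.92(8017) = 7912.64 − 7375.64 = 537
C = 537 + 0.92(4222) = 537 + 3884.24 = 4421.24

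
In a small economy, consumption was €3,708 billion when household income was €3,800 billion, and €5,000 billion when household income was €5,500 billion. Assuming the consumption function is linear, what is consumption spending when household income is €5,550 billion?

C = 5038

MPC = (5000 − 3708)/(5500 − 3800) = 1292/1700 = 0.76
a = 3708 − 0.76(3800) = 3708 − 2888 = 820
C = 820 + 0.76(5550) = 820 + 4218 = 5038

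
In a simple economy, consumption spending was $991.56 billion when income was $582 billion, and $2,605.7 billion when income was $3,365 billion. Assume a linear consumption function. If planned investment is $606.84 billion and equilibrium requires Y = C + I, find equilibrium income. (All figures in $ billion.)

Y = 3002

MPC = (2605.7 − 991.56)/(3365 − 582) = 1614.14/2783 = 0.58
a = 991.56 − 0.58(582) = 654
Equilibrium: Y = 654 + 0.58Y + 606.84
0.42Y = 1260.84, so Y = 1260.84/0.42 = 3002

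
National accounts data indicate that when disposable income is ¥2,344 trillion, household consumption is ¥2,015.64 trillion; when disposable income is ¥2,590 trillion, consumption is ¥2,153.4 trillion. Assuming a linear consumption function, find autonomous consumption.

a = 703

MPC = ΔC/ΔY = (2153.4 − 2015.64)/(2590 − 2344) = 137.76/246 = 0.56
a = C − MPC·Y = 2015.64 − 0.56(2344) = 2015.64 − 1312.64 = 703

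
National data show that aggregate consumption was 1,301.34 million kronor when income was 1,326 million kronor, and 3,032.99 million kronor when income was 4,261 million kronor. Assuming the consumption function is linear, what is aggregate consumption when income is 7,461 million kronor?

C = 4920.99

MPC = (3032.99 − 1301.34)/(4261 − 1326) = 1731.65/2935 = 0.59
a = 1301.34 − 0.59(1326) = 1301.34 − 782.34 = 519
C = 519 + 0.59(7461) = 519 + 4401.99 = 4920.99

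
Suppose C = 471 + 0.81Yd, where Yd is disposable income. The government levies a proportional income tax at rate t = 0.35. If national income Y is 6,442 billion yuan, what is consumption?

Yd = (1 − 0.35)(6442) = 0.65(6442) = 4187.3
C = 471 + 0.81(4187.3) = 471 + 3391.713 = 3862.713

C = 3862.713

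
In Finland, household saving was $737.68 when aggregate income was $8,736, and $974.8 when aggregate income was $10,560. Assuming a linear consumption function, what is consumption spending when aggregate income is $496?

C = 829.52

MPS = ΔS/ΔY = (974.8 − 737.68)/(10560 − 8736) = 237.12/1824 = 0.13
MPC = 1 − MPS = 0.87
Autonomous saving = 737.68 − 0.13(8736) = -398, so a = 398
C = 398 + 0.87(496) = 398 + 431.52 = 829.52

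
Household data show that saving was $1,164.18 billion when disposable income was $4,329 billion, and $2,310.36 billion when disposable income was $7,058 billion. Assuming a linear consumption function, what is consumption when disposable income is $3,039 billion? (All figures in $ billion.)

MPS = ΔS/ΔY = (2310.36 − 1164.18)/(7058 − 4329) = 1146.18/2729 = 0.42
MPC = 1 − MPS = 0.58
Autonomous saving = 1164.18 − 0.42(4329) = -654, so a = 654
C = 654 + 0.58(3039) = 654 + 1762.62 = 2416.62

C = 2416.62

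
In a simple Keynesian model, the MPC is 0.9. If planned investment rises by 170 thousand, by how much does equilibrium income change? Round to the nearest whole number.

The multiplier is 1/(1 − MPC) = 1/0.1.
ΔY = 170/0.1 = 1700.00 ≈ 1700

ΔY ≈ 1700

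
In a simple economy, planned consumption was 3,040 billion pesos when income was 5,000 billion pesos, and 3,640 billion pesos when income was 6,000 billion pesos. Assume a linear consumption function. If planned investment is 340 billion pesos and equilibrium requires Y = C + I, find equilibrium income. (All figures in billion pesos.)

Y = 950

MPC = (3640 − 3040)/(6000 − 5000) = 600/1000 = 0.6
a = 3040 − 0.6(5000) = 40
Equilibrium: Y = 40 + 0.6Y + 340
0.4Y = 380, so Y = 380/0.4 = 950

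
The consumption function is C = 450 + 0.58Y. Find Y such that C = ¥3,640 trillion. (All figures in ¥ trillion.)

450 + 0.58Y = 3640
0.58Y = 3190, so Y = 3190/0.58 = 5500

Y = 5500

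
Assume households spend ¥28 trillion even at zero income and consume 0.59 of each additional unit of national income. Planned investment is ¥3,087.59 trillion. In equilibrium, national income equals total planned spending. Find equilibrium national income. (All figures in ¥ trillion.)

Y = 7599

Y = C + I = 28 + 0.59Y + 3087.59
Y − 0.59Y = 3115.59
0.41Y = 3115.59, so Y = 3115.59/0.41 = 7599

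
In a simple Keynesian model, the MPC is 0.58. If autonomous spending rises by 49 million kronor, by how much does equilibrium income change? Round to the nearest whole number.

ΔY ≈ 117

The multiplier is 1/(1 − MPC) = 1/0.42.
ΔY = 49/0.42 = 116.67 ≈ 117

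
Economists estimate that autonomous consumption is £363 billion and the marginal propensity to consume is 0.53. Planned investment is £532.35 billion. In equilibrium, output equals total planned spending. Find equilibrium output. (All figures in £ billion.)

Y = 1905

Y = C + I = 363 + 0.53Y + 532.35
Y − 0.53Y = 895.35
0.47Y = 895.35, so Y = 895.35/0.47 = 1905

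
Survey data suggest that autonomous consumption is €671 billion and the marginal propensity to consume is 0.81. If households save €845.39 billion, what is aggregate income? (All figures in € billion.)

Y = 7981

S = Y − C = -671 + 0.19Y
-671 + 0.19Y = 845.39, so 0.19Y = 1516.39 and Y = 7981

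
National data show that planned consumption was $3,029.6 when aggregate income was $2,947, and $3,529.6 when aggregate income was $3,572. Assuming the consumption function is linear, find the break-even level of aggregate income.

MPC = (3529.6 − 3029.6)/(3572 − 2947) = 500/625 = 0.8
a = 3029.6 − 0.8(2947) = 3029.6 − 2357.6 = 672
Break-even: Y = a/(1−MPC) = 672/0.2 = 3360

Y = 3360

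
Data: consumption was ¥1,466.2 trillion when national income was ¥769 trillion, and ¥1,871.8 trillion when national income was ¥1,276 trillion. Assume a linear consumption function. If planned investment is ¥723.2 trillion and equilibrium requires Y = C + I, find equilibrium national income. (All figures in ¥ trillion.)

Y = 7871

MPC = (1871.8 − 1466.2)/(1276 − 769) = 405.6/507 = 0.8
a = 1466.2 − 0.8(769) = 851
Equilibrium: Y = 851 + 0.8Y + 723.2
0.2Y = 1574.2, so Y = 1574.2/0.2 = 7871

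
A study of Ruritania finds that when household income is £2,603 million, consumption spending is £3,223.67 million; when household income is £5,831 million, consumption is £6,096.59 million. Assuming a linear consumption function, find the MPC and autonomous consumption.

MPC = ΔC/ΔY = (6096.59 − 3223.67)/(5831 − 2603) = 2872.92/3228 = 0.89
a = C − MPC·Y = 3223.67 − 0.89(2603) = 3223.67 − 2316.67 = 907

MPC = 0.89; a = 907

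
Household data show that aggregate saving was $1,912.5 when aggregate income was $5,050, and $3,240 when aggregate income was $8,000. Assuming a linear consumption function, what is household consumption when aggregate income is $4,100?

MPS = ΔS/ΔY = (3240 − 1912.5)/(8000 − 5050) = 1327.5/2950 = 0.45
MPC = 1 − MPS = 0.55
Autonomous saving = 1912.5 − 0.45(5050) = -360, so a = 360
C = 360 + 0.55(4100) = 360 + 2255 = 2615

C = 2615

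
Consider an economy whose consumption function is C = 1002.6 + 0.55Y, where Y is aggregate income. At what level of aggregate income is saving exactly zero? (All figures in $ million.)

Y = 2228

At break-even, C = Y: 1002.6 + 0.55Y = Y
0.45Y = 1002.6, so Y = 1002.6/0.45 = 2228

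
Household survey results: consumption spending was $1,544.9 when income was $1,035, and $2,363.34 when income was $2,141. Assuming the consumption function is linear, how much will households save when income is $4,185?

S = 309.1

MPC = (2363.34 − 1544.9)/(2141 − 1035) = 818.44/1106 = 0.74
a = 1544.9 − 0.74(1035) = 1544.9 − 765.9 = 779
C = 779 + 0.74(4185) = 3875.9
S = 4185 − 3875.9 = 309.1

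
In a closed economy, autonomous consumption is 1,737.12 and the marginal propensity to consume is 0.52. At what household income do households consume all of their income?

At break-even, C = Y: 1737.12 + 0.52Y = Y
0.48Y = 1737.12, so Y = 1737.12/0.48 = 3619

Y = 3619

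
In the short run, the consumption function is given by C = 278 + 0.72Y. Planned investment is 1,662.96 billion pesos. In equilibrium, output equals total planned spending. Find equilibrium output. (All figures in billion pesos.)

Y = 6932

Y = C + I = 278 + 0.72Y + 1662.96
Y − 0.72Y = 1940.96
0.28Y = 1940.96, so Y = 1940.96/0.28 = 6932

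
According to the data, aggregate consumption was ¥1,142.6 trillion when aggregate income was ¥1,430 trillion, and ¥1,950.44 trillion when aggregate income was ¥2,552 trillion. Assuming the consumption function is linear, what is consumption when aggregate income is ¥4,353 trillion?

C = 3247.16

MPC = (1950.44 − 1142.6)/(2552 − 1430) = 807.84/1122 = 0.72
a = 1142.6 − 0.72(1430) = 1142.6 − 1029.6 = 113
C = 113 + 0.72(4353) = 113 + 3134.16 = 3247.16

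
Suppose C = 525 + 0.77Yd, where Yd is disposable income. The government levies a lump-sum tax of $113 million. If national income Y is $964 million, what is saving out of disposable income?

S = -329.27

Yd = Y − T = 964 − 113 = 851
C = 525 + 0.77(851) = 525 + 655.27 = 1180.27
S = Yd − C = 851 − 1180.27 = -329.27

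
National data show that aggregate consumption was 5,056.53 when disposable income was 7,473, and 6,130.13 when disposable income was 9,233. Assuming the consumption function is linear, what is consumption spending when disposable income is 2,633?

C = 2104.13

MPC = (6130.13 − 5056.53)/(9233 − 7473) = 1073.6/1760 = 0.61
a = 5056.53 − 0.61(7473) = 5056.53 − 4558.53 = 498
C = 498 + 0.61(2633) = 498 + 1606.13 = 2104.13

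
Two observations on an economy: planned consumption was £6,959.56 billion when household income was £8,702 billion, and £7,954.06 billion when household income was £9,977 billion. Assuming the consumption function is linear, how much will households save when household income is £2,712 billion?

MPC = (7954.06 − 6959.56)/(9977 − 8702) = 994.5/1275 = 0.78
a = 6959.56 − 0.78(8702) = 6959.56 − 6787.56 = 172
C = 172 + 0.78(2712) = 2287.36
S = 2712 − 2287.36 = 424.64

S = 424.64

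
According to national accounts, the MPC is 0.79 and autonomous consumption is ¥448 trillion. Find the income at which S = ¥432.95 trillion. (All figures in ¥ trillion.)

S = Y − C = -448 + 0.21Y
-448 + 0.21Y = 432.95, so 0.21Y = 880.95 and Y = 4195

Y = 4195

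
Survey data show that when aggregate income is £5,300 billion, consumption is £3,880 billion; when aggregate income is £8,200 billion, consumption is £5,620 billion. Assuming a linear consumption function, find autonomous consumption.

a = 700

MPC = ΔC/ΔY = (5620 − 3880)/(8200 − 5300) = 1740/2900 = 0.6
a = C − MPC·Y = 3880 − 0.6(5300) = 3880 − 3180 = 700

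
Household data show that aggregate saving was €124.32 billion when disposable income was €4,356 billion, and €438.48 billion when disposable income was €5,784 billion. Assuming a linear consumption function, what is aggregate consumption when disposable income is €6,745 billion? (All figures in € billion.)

C = 6095.1

MPS = ΔS/ΔY = (438.48 − 124.32)/(5784 − 4356) = 314.16/1428 = 0.22
MPC = 1 − MPS = 0.78
Autonomous saving = 124.32 − 0.22(4356) = -834, so a = 834
C = 834 + 0.78(6745) = 834 + 5261.1 = 6095.1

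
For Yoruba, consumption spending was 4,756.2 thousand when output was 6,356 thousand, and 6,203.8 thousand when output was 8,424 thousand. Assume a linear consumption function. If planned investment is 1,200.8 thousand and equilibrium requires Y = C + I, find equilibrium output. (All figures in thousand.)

Y = 5026

MPC = (6203.8 − 4756.2)/(8424 − 6356) = 1447.6/2068 = 0.7
a = 4756.2 − 0.7(6356) = 307
Equilibrium: Y = 307 + 0.7Y + 1200.8
0.3Y = 1507.8, so Y = 1507.8/0.3 = 5026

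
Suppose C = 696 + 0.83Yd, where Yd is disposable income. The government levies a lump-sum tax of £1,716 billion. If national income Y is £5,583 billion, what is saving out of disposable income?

S = -38.61

Yd = Y − T = 5583 − 1716 = 3867
C = 696 + 0.83(3867) = 696 + 3209.61 = 3905.61
S = Yd − C = 3867 − 3905.61 = -38.61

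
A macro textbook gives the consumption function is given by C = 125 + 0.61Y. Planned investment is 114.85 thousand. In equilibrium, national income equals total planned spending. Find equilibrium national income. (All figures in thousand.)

Y = C + I = 125 + 0.61Y + 114.85
Y − 0.61Y = 239.85
0.39Y = 239.85, so Y = 239.85/0.39 = 615

Y = 615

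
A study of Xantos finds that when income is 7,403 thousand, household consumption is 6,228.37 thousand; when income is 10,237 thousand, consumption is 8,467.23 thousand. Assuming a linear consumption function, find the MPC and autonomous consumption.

MPC = 0.79; a = 380

MPC = ΔC/ΔY = (8467.23 − 6228.37)/(10237 − 7403) = 2238.86/2834 = 0.79
a = C − MPC·Y = 6228.37 − 0.79(7403) = 6228.37 − 5848.37 = 380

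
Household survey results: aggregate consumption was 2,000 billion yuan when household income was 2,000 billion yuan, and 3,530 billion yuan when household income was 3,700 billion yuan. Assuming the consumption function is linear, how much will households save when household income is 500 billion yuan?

MPC = (3530 − 2000)/(3700 − 2000) = 1530/1700 = 0.9
a = 2000 − 0.9(2000) = 2000 − 1800 = 200
C = 200 + 0.9(500) = 650
S = 500 − 650 = -150

S = -150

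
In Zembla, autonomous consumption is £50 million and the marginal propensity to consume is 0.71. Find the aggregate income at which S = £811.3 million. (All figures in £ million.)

Y = 2970

S = Y − C = -50 + 0.29Y
-50 + 0.29Y = 811.3, so 0.29Y = 861.3 and Y = 2970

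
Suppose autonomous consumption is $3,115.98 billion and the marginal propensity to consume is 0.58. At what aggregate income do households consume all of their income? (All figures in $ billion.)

At break-even, C = Y: 3115.98 + 0.58Y = Y
0.42Y = 3115.98, so Y = 3115.98/0.42 = 7419

Y = 7419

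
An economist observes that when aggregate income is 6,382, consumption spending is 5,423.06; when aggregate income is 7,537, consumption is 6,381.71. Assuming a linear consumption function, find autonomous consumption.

a = 126

MPC = ΔC/ΔY = (6381.71 − 5423.06)/(7537 − 6382) = 958.65/1155 = 0.83
a = C − MPC·Y = 5423.06 − 0.83(6382) = 5423.06 − 5297.06 = 126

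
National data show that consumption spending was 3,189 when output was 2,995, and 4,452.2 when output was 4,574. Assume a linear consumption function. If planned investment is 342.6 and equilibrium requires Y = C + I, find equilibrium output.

MPC = (4452.2 − 3189)/(4574 − 2995) = 1263.2/1579 = 0.8
a = 3189 − 0.8(2995) = 793
Equilibrium: Y = 793 + 0.8Y + 342.6
0.2Y = 1135.6, so Y = 1135.6/0.2 = 5678

Y = 5678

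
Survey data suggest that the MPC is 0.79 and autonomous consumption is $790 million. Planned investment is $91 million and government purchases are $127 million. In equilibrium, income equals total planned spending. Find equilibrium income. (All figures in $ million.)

Y = C + I + G = 790 + 0.79Y + 91 + 127
Y − 0.79Y = 1008
0.21Y = 1008, so Y = 1008/0.21 = 4800

Y = 4800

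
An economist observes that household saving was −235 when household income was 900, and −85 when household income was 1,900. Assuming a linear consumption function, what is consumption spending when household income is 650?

MPS = ΔS/ΔY = (-85 − (-235))/(1900 − 900) = 150/1000 = 0.15
MPC = 1 − MPS = 0.85
Autonomous saving = -235 − 0.15(900) = -370, so a = 370
C = 370 + 0.85(650) = 370 + 552.5 = 922.5

C = 922.5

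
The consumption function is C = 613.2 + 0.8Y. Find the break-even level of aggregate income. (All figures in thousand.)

At break-even, C = Y: 613.2 + 0.8Y = Y
0.2Y = 613.2, so Y = 613.2/0.2 = 3066

Y = 3066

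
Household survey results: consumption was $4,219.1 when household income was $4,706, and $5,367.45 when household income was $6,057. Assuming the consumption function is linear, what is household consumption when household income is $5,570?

MPC = (5367.45 − 4219.1)/(6057 − 4706) = 1148.35/1351 = 0.85
a = 4219.1 − 0.85(4706) = 4219.1 − 4000.1 = 219
C = 219 + 0.85(5570) = 219 + 4734.5 = 4953.5

C = 4953.5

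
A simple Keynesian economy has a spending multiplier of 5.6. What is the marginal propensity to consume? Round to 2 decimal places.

MPC = 0.82

k = 1/(1 − MPC), so 1 − MPC = 1/k = 1/5.6 = 0.1786
MPC = 1 − 0.1786 = 0.82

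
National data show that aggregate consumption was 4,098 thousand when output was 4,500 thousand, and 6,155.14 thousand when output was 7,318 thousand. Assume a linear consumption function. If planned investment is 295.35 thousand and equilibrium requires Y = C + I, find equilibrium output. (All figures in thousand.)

MPC = (6155.14 − 4098)/(7318 − 4500) = 2057.14/2818 = 0.73
a = 4098 − 0.73(4500) = 813
Equilibrium: Y = 813 + 0.73Y + 295.35
0.27Y = 1108.35, so Y = 1108.35/0.27 = 4105

Y = 4105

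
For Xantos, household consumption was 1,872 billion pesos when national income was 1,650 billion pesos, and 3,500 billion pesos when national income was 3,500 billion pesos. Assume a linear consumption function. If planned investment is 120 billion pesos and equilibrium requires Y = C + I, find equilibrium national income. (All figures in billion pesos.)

MPC = (3500 − 1872)/(3500 − 1650) = 1628/1850 = 0.88
a = 1872 − 0.88(1650) = 420
Equilibrium: Y = 420 + 0.88Y + 120
0.12Y = 540, so Y = 540/0.12 = 4500

Y = 4500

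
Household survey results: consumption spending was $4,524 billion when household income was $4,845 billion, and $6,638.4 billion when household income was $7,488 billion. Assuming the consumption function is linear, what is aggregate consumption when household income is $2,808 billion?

MPC = (6638.4 − 4524)/(7488 − 4845) = 2114.4/2643 = 0.8
a = 4524 − 0.8(4845) = 4524 − 3876 = 648
C = 648 + 0.8(2808) = 648 + 2246.4 = 2894.4

C = 2894.4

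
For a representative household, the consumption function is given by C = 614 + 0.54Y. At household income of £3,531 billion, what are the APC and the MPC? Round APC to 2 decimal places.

MPC = 0.54 (the slope of the consumption function)
C = 614 + 0.54(3531) = 2520.74, so APC = 2520.74/3531 = 0.71

APC = 0.71; MPC = 0.54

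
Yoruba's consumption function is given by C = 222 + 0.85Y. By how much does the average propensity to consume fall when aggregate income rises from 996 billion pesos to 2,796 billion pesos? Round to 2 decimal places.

At Y = 996: C = 222 + 0.85(996) = 1068.6, APC = 1068.6/996 = 1.073
At Y = 2796: C = 2598.6, APC = 2598.6/2796 = 0.929
Fall in APC = 1.073 − 0.929 = 0.144 ≈ 0.14

ΔAPC = 0.14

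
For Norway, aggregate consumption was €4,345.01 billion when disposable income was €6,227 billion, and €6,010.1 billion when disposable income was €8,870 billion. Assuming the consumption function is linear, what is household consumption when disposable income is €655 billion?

C = 834.65

MPC = (6010.1 − 4345.01)/(8870 − 6227) = 1665.09/2643 = 0.63
a = 4345.01 − 0.63(6227) = 4345.01 − 3923.01 = 422
C = 422 + 0.63(655) = 422 + 412.65 = 834.65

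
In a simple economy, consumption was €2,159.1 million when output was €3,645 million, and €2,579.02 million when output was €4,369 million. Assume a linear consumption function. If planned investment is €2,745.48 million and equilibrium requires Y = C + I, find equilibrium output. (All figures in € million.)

Y = 6644

MPC = (2579.02 − 2159.1)/(4369 − 3645) = 419.92/724 = 0.58
a = 2159.1 − 0.58(3645) = 45
Equilibrium: Y = 45 + 0.58Y + 2745.48
0.42Y = 2790.48, so Y = 2790.48/0.42 = 6644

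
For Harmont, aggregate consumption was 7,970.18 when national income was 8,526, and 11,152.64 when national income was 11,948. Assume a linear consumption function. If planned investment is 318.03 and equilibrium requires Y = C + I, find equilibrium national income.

MPC = (11152.64 − 7970.18)/(11948 − 8526) = 3182.46/3422 = 0.93
a = 7970.18 − 0.93(8526) = 41
Equilibrium: Y = 41 + 0.93Y + 318.03
0.07Y = 359.03, so Y = 359.03/0.07 = 5129

Y = 5129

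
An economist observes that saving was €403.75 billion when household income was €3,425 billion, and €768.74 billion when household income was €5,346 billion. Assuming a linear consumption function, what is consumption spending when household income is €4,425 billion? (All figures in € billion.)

MPS = ΔS/ΔY = (768.74 − 403.75)/(5346 − 3425) = 364.99/1921 = 0.19
MPC = 1 − MPS = 0.81
Autonomous saving = 403.75 − 0.19(3425) = -247, so a = 247
C = 247 + 0.81(4425) = 247 + 3584.25 = 3831.25

C = 3831.25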